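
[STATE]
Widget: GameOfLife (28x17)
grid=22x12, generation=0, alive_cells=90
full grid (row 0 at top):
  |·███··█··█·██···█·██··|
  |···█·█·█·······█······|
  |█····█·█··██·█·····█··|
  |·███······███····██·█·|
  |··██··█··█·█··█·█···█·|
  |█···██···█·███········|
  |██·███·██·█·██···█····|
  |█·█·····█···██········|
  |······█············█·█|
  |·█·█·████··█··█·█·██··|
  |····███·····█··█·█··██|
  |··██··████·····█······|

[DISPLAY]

Gen: 0                      
·███··█··█·██···█·██··      
···█·█·█·······█······      
█····█·█··██·█·····█··      
·███······███····██·█·      
··██··█··█·█··█·█···█·      
█···██···█·███········      
██·███·██·█·██···█····      
█·█·····█···██········      
······█············█·█      
·█·█·████··█··█·█·██··      
····███·····█··█·█··██      
··██··████·····█······      
                            
                            
                            
                            


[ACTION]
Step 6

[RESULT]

Gen: 6                      
·███··················      
█···█·············██··      
█····█···········█····      
·█··············█·····      
·█···············█·█··      
···█··············█···      
·██··········██·······      
·█········██··········      
········█·····█·····██      
···············█······      
·······█····█··█····██      
·······███·····█······      
                            
                            
                            
                            


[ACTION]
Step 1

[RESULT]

Gen: 7                      
·███··················      
█·███·············█···      
██···············██···      
██··············███···      
··█··············██···      
·█················█···      
·██···················      
·██··········██·······      
······················      
··············██······      
·······█······███·····      
·······██·············      
                            
                            
                            
                            


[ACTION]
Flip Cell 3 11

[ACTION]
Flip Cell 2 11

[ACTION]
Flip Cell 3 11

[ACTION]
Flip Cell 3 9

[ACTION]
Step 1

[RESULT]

Gen: 8                      
·█··█·················      
█···█············██···      
···█············█··█··      
█·█·············█··█··      
█·█·············█··█··      
·█···············██···      
█·····················      
·██···················      
·············█·█······      
··············█·█·····      
·······██·····█·█·····      
·······██······█······      
                            
                            
                            
                            


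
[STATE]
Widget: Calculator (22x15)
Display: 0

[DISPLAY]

                     0
┌───┬───┬───┬───┐     
│ 7 │ 8 │ 9 │ ÷ │     
├───┼───┼───┼───┤     
│ 4 │ 5 │ 6 │ × │     
├───┼───┼───┼───┤     
│ 1 │ 2 │ 3 │ - │     
├───┼───┼───┼───┤     
│ 0 │ . │ = │ + │     
├───┼───┼───┼───┤     
│ C │ MC│ MR│ M+│     
└───┴───┴───┴───┘     
                      
                      
                      


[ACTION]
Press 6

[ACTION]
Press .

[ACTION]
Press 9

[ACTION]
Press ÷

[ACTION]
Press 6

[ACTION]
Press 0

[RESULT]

                    60
┌───┬───┬───┬───┐     
│ 7 │ 8 │ 9 │ ÷ │     
├───┼───┼───┼───┤     
│ 4 │ 5 │ 6 │ × │     
├───┼───┼───┼───┤     
│ 1 │ 2 │ 3 │ - │     
├───┼───┼───┼───┤     
│ 0 │ . │ = │ + │     
├───┼───┼───┼───┤     
│ C │ MC│ MR│ M+│     
└───┴───┴───┴───┘     
                      
                      
                      


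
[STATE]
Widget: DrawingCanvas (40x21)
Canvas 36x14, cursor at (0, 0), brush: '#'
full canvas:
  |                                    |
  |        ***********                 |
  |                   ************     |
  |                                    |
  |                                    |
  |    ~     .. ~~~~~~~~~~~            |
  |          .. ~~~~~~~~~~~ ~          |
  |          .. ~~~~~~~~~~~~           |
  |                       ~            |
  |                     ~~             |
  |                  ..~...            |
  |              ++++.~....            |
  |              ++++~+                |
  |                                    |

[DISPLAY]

+                                       
        ***********                     
                   ************         
                                        
                                        
    ~     .. ~~~~~~~~~~~                
          .. ~~~~~~~~~~~ ~              
          .. ~~~~~~~~~~~~               
                       ~                
                     ~~                 
                  ..~...                
              ++++.~....                
              ++++~+                    
                                        
                                        
                                        
                                        
                                        
                                        
                                        
                                        


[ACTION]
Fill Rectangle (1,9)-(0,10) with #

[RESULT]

+        ##                             
        *##********                     
                   ************         
                                        
                                        
    ~     .. ~~~~~~~~~~~                
          .. ~~~~~~~~~~~ ~              
          .. ~~~~~~~~~~~~               
                       ~                
                     ~~                 
                  ..~...                
              ++++.~....                
              ++++~+                    
                                        
                                        
                                        
                                        
                                        
                                        
                                        
                                        


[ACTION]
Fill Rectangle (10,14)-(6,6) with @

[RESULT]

+        ##                             
        *##********                     
                   ************         
                                        
                                        
    ~     .. ~~~~~~~~~~~                
      @@@@@@@@@~~~~~~~~~ ~              
      @@@@@@@@@~~~~~~~~~~               
      @@@@@@@@@        ~                
      @@@@@@@@@      ~~                 
      @@@@@@@@@   ..~...                
              ++++.~....                
              ++++~+                    
                                        
                                        
                                        
                                        
                                        
                                        
                                        
                                        


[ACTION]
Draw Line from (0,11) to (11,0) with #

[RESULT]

+        ###                            
        *##********                     
         #         ************         
        #                               
       #                                
    ~ #   .. ~~~~~~~~~~~                
     #@@@@@@@@@~~~~~~~~~ ~              
    # @@@@@@@@@~~~~~~~~~~               
   #  @@@@@@@@@        ~                
  #   @@@@@@@@@      ~~                 
 #    @@@@@@@@@   ..~...                
#             ++++.~....                
              ++++~+                    
                                        
                                        
                                        
                                        
                                        
                                        
                                        
                                        


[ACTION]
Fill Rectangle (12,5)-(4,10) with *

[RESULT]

+        ###                            
        *##********                     
         #         ************         
        #                               
     ******                             
    ~******. ~~~~~~~~~~~                
     ******@@@@~~~~~~~~~ ~              
    #******@@@@~~~~~~~~~~               
   # ******@@@@        ~                
  #  ******@@@@      ~~                 
 #   ******@@@@   ..~...                
#    ******   ++++.~....                
     ******   ++++~+                    
                                        
                                        
                                        
                                        
                                        
                                        
                                        
                                        


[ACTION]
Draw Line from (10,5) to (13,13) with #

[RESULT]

+        ###                            
        *##********                     
         #         ************         
        #                               
     ******                             
    ~******. ~~~~~~~~~~~                
     ******@@@@~~~~~~~~~ ~              
    #******@@@@~~~~~~~~~~               
   # ******@@@@        ~                
  #  ******@@@@      ~~                 
 #   ##****@@@@   ..~...                
#    **###*   ++++.~....                
     *****##  ++++~+                    
            ##                          
                                        
                                        
                                        
                                        
                                        
                                        
                                        


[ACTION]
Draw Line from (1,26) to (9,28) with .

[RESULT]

+        ###                            
        *##********       .             
         #         *******.****         
        #                 .             
     ******                .            
    ~******. ~~~~~~~~~~~   .            
     ******@@@@~~~~~~~~~ ~ .            
    #******@@@@~~~~~~~~~~  .            
   # ******@@@@        ~    .           
  #  ******@@@@      ~~     .           
 #   ##****@@@@   ..~...                
#    **###*   ++++.~....                
     *****##  ++++~+                    
            ##                          
                                        
                                        
                                        
                                        
                                        
                                        
                                        


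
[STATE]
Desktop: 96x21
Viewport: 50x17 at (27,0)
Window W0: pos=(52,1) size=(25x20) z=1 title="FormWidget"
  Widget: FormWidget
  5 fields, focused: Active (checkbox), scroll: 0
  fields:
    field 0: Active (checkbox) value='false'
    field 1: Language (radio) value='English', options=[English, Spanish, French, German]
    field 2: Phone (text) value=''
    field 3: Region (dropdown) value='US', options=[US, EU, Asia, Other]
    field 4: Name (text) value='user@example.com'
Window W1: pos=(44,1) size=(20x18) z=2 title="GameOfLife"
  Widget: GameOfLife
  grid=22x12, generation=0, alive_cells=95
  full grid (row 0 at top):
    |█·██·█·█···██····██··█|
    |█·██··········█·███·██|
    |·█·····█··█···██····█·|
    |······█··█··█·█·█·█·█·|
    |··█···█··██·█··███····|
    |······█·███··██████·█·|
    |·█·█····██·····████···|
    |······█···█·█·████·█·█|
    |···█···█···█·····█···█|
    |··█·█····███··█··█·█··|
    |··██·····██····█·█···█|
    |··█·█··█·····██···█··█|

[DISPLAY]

                                                  
                 ┏━━━━━━━━━━━━━━━━━━┓━━━━━━━━━━━━┓
                 ┃ GameOfLife       ┃            ┃
                 ┠──────────────────┨────────────┨
                 ┃Gen: 0            ┃   [ ]      ┃
                 ┃██·█·█···██····██·┃   (●) Engli┃
                 ┃██··········█·███·┃   [       ]┃
                 ┃·····█··█···██····┃   [US    ▼]┃
                 ┃····█··█··█·█·█·█·┃   [user@ex]┃
                 ┃█···█··██·█··███··┃            ┃
                 ┃····█·███··██████·┃            ┃
                 ┃·█····██·····████·┃            ┃
                 ┃····█···█·█·████·█┃            ┃
                 ┃·█···█···█·····█··┃            ┃
                 ┃█·█····███··█··█·█┃            ┃
                 ┃██·····██····█·█··┃            ┃
                 ┃█·█··█·····██···█·┃            ┃


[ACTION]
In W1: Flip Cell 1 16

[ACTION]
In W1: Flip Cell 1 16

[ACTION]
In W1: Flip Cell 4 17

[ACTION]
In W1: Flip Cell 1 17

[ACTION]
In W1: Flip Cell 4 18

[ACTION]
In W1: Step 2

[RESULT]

                                                  
                 ┏━━━━━━━━━━━━━━━━━━┓━━━━━━━━━━━━┓
                 ┃ GameOfLife       ┃            ┃
                 ┠──────────────────┨────────────┨
                 ┃Gen: 2            ┃   [ ]      ┃
                 ┃█·██···········██·┃   (●) Engli┃
                 ┃··██·······██·█·█·┃   [       ]┃
                 ┃██·██·█·····█·█··█┃   [US    ▼]┃
                 ┃···████····█···█··┃   [user@ex]┃
                 ┃···██·█···██······┃            ┃
                 ┃·········█········┃            ┃
                 ┃·····██··█········┃            ┃
                 ┃·····█···█··█·····┃            ┃
                 ┃██···█····███·····┃            ┃
                 ┃█·█······█···█·██·┃            ┃
                 ┃█·····██··█·████··┃            ┃
                 ┃██··········███···┃            ┃


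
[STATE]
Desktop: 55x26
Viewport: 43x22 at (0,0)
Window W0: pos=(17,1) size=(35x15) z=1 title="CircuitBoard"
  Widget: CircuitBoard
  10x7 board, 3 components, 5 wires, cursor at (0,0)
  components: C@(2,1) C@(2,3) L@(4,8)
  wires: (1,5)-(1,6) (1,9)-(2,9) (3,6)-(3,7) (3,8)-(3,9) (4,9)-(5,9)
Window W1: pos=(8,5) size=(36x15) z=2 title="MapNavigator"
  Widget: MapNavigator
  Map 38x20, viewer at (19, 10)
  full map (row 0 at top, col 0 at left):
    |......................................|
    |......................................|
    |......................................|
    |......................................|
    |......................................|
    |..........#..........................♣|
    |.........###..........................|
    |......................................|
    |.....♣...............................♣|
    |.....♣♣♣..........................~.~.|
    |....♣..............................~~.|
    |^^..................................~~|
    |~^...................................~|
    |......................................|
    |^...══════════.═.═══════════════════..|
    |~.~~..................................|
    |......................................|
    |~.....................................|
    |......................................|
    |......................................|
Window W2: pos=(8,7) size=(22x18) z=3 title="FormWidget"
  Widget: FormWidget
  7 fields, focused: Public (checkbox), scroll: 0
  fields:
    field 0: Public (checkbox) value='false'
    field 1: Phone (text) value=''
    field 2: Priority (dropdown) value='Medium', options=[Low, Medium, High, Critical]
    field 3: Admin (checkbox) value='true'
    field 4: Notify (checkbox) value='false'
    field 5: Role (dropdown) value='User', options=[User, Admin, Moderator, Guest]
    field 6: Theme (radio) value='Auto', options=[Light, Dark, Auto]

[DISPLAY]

                                           
                 ┏━━━━━━━━━━━━━━━━━━━━━━━━━
                 ┃ CircuitBoard            
                 ┠─────────────────────────
                 ┃   0 1 2 3 4 5 6 7 8 9   
        ┏━━━━━━━━━━━━━━━━━━━━━━━━━━━━━━━━━━
        ┃ MapNavigator                     
        ┏━━━━━━━━━━━━━━━━━━━━┓─────────────
        ┃ FormWidget         ┃.............
        ┠────────────────────┨.............
        ┃> Public:     [ ]   ┃.............
        ┃  Phone:      [    ]┃.............
        ┃  Priority:   [Med▼]┃...........~.
        ┃  Admin:      [x]   ┃............~
        ┃  Notify:     [ ]   ┃.............
        ┃  Role:       [Use▼]┃.............
        ┃  Theme:      ( ) Li┃.............
        ┃                    ┃═════════════
        ┃                    ┃.............
        ┃                    ┃━━━━━━━━━━━━━
        ┃                    ┃             
        ┃                    ┃             


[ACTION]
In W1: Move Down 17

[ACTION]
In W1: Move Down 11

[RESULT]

                                           
                 ┏━━━━━━━━━━━━━━━━━━━━━━━━━
                 ┃ CircuitBoard            
                 ┠─────────────────────────
                 ┃   0 1 2 3 4 5 6 7 8 9   
        ┏━━━━━━━━━━━━━━━━━━━━━━━━━━━━━━━━━━
        ┃ MapNavigator                     
        ┏━━━━━━━━━━━━━━━━━━━━┓─────────────
        ┃ FormWidget         ┃═════════════
        ┠────────────────────┨.............
        ┃> Public:     [ ]   ┃.............
        ┃  Phone:      [    ]┃.............
        ┃  Priority:   [Med▼]┃.............
        ┃  Admin:      [x]   ┃.............
        ┃  Notify:     [ ]   ┃             
        ┃  Role:       [Use▼]┃             
        ┃  Theme:      ( ) Li┃             
        ┃                    ┃             
        ┃                    ┃             
        ┃                    ┃━━━━━━━━━━━━━
        ┃                    ┃             
        ┃                    ┃             


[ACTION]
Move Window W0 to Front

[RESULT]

                                           
                 ┏━━━━━━━━━━━━━━━━━━━━━━━━━
                 ┃ CircuitBoard            
                 ┠─────────────────────────
                 ┃   0 1 2 3 4 5 6 7 8 9   
        ┏━━━━━━━━┃0  [.]                   
        ┃ MapNavi┃                         
        ┏━━━━━━━━┃1                       ·
        ┃ FormWid┃                         
        ┠────────┃2       C       C        
        ┃> Public┃                         
        ┃  Phone:┃3                        
        ┃  Priori┃                         
        ┃  Admin:┃4                        
        ┃  Notify┃                         
        ┃  Role: ┗━━━━━━━━━━━━━━━━━━━━━━━━━
        ┃  Theme:      ( ) Li┃             
        ┃                    ┃             
        ┃                    ┃             
        ┃                    ┃━━━━━━━━━━━━━
        ┃                    ┃             
        ┃                    ┃             


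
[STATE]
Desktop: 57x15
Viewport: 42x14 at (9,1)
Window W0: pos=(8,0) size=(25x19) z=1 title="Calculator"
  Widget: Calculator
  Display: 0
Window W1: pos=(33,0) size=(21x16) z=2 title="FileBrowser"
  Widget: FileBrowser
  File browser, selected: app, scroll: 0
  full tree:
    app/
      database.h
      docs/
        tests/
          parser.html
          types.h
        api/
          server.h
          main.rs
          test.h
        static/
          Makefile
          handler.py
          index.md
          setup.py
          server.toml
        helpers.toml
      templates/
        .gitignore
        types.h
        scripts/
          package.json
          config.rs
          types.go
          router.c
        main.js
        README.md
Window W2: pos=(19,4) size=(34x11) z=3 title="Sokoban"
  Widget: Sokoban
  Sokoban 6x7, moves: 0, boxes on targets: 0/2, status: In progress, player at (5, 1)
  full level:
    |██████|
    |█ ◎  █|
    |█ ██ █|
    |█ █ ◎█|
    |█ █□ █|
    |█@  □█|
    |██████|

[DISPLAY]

 Calculator            ┃┃ FileBrowser     
───────────────────────┨┠─────────────────
                      0┃┃> [-] app/       
┌───┬───┬─┏━━━━━━━━━━━━━━━━━━━━━━━━━━━━━━━
│ 7 │ 8 │ ┃ Sokoban                       
├───┼───┼─┠───────────────────────────────
│ 4 │ 5 │ ┃██████                         
├───┼───┼─┃█ ◎  █                         
│ 1 │ 2 │ ┃█ ██ █                         
├───┼───┼─┃█ █ ◎█                         
│ 0 │ . │ ┃█ █□ █                         
├───┼───┼─┃█@  □█                         
│ C │ MC│ ┃██████                         
└───┴───┴─┗━━━━━━━━━━━━━━━━━━━━━━━━━━━━━━━


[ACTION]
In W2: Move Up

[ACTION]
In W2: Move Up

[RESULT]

 Calculator            ┃┃ FileBrowser     
───────────────────────┨┠─────────────────
                      0┃┃> [-] app/       
┌───┬───┬─┏━━━━━━━━━━━━━━━━━━━━━━━━━━━━━━━
│ 7 │ 8 │ ┃ Sokoban                       
├───┼───┼─┠───────────────────────────────
│ 4 │ 5 │ ┃██████                         
├───┼───┼─┃█ ◎  █                         
│ 1 │ 2 │ ┃█ ██ █                         
├───┼───┼─┃█@█ ◎█                         
│ 0 │ . │ ┃█ █□ █                         
├───┼───┼─┃█   □█                         
│ C │ MC│ ┃██████                         
└───┴───┴─┗━━━━━━━━━━━━━━━━━━━━━━━━━━━━━━━


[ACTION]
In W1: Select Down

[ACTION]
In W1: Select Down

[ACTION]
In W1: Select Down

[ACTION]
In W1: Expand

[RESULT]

 Calculator            ┃┃ FileBrowser     
───────────────────────┨┠─────────────────
                      0┃┃  [-] app/       
┌───┬───┬─┏━━━━━━━━━━━━━━━━━━━━━━━━━━━━━━━
│ 7 │ 8 │ ┃ Sokoban                       
├───┼───┼─┠───────────────────────────────
│ 4 │ 5 │ ┃██████                         
├───┼───┼─┃█ ◎  █                         
│ 1 │ 2 │ ┃█ ██ █                         
├───┼───┼─┃█@█ ◎█                         
│ 0 │ . │ ┃█ █□ █                         
├───┼───┼─┃█   □█                         
│ C │ MC│ ┃██████                         
└───┴───┴─┗━━━━━━━━━━━━━━━━━━━━━━━━━━━━━━━


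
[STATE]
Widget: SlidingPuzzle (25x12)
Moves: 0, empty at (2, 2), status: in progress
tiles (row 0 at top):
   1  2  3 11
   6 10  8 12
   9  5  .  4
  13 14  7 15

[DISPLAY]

┌────┬────┬────┬────┐    
│  1 │  2 │  3 │ 11 │    
├────┼────┼────┼────┤    
│  6 │ 10 │  8 │ 12 │    
├────┼────┼────┼────┤    
│  9 │  5 │    │  4 │    
├────┼────┼────┼────┤    
│ 13 │ 14 │  7 │ 15 │    
└────┴────┴────┴────┘    
Moves: 0                 
                         
                         


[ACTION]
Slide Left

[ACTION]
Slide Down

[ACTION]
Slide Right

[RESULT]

┌────┬────┬────┬────┐    
│  1 │  2 │  3 │ 11 │    
├────┼────┼────┼────┤    
│  6 │ 10 │    │  8 │    
├────┼────┼────┼────┤    
│  9 │  5 │  4 │ 12 │    
├────┼────┼────┼────┤    
│ 13 │ 14 │  7 │ 15 │    
└────┴────┴────┴────┘    
Moves: 3                 
                         
                         


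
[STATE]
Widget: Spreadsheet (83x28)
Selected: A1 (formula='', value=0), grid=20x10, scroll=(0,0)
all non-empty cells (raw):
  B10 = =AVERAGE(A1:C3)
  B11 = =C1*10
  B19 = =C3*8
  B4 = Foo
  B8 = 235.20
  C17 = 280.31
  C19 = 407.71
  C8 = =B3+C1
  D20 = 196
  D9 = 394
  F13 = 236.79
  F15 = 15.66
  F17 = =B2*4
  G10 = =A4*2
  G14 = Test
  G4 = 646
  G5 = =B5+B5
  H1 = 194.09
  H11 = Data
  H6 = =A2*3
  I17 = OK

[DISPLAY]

A1:                                                                                
       A       B       C       D       E       F       G       H       I       J   
-----------------------------------------------------------------------------------
  1      [0]       0       0       0       0       0       0  194.09       0       
  2        0       0       0       0       0       0       0       0       0       
  3        0       0       0       0       0       0       0       0       0       
  4        0Foo            0       0       0       0     646       0       0       
  5        0       0       0       0       0       0       0       0       0       
  6        0       0       0       0       0       0       0       0       0       
  7        0       0       0       0       0       0       0       0       0       
  8        0  235.20       0       0       0       0       0       0       0       
  9        0       0       0     394       0       0       0       0       0       
 10        0       0       0       0       0       0       0       0       0       
 11        0       0       0       0       0       0       0Data           0       
 12        0       0       0       0       0       0       0       0       0       
 13        0       0       0       0       0  236.79       0       0       0       
 14        0       0       0       0       0       0Test           0       0       
 15        0       0       0       0       0   15.66       0       0       0       
 16        0       0       0       0       0       0       0       0       0       
 17        0       0  280.31       0       0       0       0       0OK             
 18        0       0       0       0       0       0       0       0       0       
 19        0       0  407.71       0       0       0       0       0       0       
 20        0       0       0     196       0       0       0       0       0       
                                                                                   
                                                                                   
                                                                                   
                                                                                   
                                                                                   


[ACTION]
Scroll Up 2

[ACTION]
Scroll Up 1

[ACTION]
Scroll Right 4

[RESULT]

A1:                                                                                
       E       F       G       H       I       J                                   
-----------------------------------------------------------------------------------
  1        0       0       0  194.09       0       0                               
  2        0       0       0       0       0       0                               
  3        0       0       0       0       0       0                               
  4        0       0     646       0       0       0                               
  5        0       0       0       0       0       0                               
  6        0       0       0       0       0       0                               
  7        0       0       0       0       0       0                               
  8        0       0       0       0       0       0                               
  9        0       0       0       0       0       0                               
 10        0       0       0       0       0       0                               
 11        0       0       0Data           0       0                               
 12        0       0       0       0       0       0                               
 13        0  236.79       0       0       0       0                               
 14        0       0Test           0       0       0                               
 15        0   15.66       0       0       0       0                               
 16        0       0       0       0       0       0                               
 17        0       0       0       0OK             0                               
 18        0       0       0       0       0       0                               
 19        0       0       0       0       0       0                               
 20        0       0       0       0       0       0                               
                                                                                   
                                                                                   
                                                                                   
                                                                                   
                                                                                   


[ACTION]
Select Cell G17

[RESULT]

G17:                                                                               
       E       F       G       H       I       J                                   
-----------------------------------------------------------------------------------
  1        0       0       0  194.09       0       0                               
  2        0       0       0       0       0       0                               
  3        0       0       0       0       0       0                               
  4        0       0     646       0       0       0                               
  5        0       0       0       0       0       0                               
  6        0       0       0       0       0       0                               
  7        0       0       0       0       0       0                               
  8        0       0       0       0       0       0                               
  9        0       0       0       0       0       0                               
 10        0       0       0       0       0       0                               
 11        0       0       0Data           0       0                               
 12        0       0       0       0       0       0                               
 13        0  236.79       0       0       0       0                               
 14        0       0Test           0       0       0                               
 15        0   15.66       0       0       0       0                               
 16        0       0       0       0       0       0                               
 17        0       0     [0]       0OK             0                               
 18        0       0       0       0       0       0                               
 19        0       0       0       0       0       0                               
 20        0       0       0       0       0       0                               
                                                                                   
                                                                                   
                                                                                   
                                                                                   
                                                                                   


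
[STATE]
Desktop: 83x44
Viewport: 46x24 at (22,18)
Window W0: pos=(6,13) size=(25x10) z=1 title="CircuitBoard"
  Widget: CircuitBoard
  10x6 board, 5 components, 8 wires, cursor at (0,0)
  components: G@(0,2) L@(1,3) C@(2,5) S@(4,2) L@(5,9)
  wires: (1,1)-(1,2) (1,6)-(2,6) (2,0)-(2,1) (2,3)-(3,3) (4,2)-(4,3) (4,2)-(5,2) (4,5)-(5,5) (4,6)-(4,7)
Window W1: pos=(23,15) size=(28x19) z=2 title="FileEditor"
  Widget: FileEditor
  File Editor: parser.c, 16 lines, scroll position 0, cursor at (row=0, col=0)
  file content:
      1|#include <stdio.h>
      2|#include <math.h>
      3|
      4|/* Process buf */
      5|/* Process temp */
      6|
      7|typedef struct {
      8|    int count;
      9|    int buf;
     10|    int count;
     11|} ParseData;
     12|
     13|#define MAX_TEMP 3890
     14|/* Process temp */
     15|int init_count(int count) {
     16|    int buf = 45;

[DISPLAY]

 ┃█include <stdio.h>       ▲┃                 
 ┃#include <math.h>        █┃                 
 ┃                         ░┃                 
 ┃/* Process buf */        ░┃                 
━┃/* Process temp */       ░┃                 
 ┃                         ░┃                 
 ┃typedef struct {         ░┃                 
 ┃    int count;           ░┃                 
 ┃    int buf;             ░┃                 
 ┃    int count;           ░┃                 
 ┃} ParseData;             ░┃                 
 ┃                         ░┃                 
 ┃#define MAX_TEMP 3890    ░┃                 
 ┃/* Process temp */       ░┃                 
 ┃int init_count(int count)▼┃                 
 ┗━━━━━━━━━━━━━━━━━━━━━━━━━━┛                 
                                              
                                              
                                              
                                              
                                              
                                              
                                              
                                              


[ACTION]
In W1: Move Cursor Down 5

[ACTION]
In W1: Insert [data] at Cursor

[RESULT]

 ┃#include <stdio.h>       ▲┃                 
 ┃#include <math.h>        █┃                 
 ┃                         ░┃                 
 ┃/* Process buf */        ░┃                 
━┃/* Process temp */       ░┃                 
 ┃data█                    ░┃                 
 ┃typedef struct {         ░┃                 
 ┃    int count;           ░┃                 
 ┃    int buf;             ░┃                 
 ┃    int count;           ░┃                 
 ┃} ParseData;             ░┃                 
 ┃                         ░┃                 
 ┃#define MAX_TEMP 3890    ░┃                 
 ┃/* Process temp */       ░┃                 
 ┃int init_count(int count)▼┃                 
 ┗━━━━━━━━━━━━━━━━━━━━━━━━━━┛                 
                                              
                                              
                                              
                                              
                                              
                                              
                                              
                                              


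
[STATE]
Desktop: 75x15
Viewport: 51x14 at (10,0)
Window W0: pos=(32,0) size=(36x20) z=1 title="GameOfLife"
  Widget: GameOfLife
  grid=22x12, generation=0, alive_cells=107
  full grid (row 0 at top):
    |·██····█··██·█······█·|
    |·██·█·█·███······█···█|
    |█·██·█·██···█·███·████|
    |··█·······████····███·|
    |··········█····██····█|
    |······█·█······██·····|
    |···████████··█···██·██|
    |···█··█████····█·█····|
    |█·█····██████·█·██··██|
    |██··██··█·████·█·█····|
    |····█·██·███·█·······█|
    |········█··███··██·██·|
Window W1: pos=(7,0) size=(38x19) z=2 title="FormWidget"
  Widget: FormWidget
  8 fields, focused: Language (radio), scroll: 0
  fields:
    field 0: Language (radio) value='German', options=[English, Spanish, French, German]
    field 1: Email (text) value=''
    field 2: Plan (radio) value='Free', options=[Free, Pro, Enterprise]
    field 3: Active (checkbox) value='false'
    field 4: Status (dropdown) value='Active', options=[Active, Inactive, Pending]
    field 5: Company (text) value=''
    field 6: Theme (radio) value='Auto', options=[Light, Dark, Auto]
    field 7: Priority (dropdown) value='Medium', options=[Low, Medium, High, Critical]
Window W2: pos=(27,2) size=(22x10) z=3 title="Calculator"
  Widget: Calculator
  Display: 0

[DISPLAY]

━━━━━━━━━━━━━━━━━━━━━━━━━━━━━━━━━━┓━━━━━━━━━━━━━━━━
ormWidget                         ┃                
─────────────────┏━━━━━━━━━━━━━━━━━━━━┓────────────
Language:   ( ) E┃ Calculator         ┃            
Email:      [    ┠────────────────────┨····█·      
Plan:       (●) F┃                   0┃·█···█      
Active:     [ ]  ┃┌───┬───┬───┬───┐   ┃█·████      
Status:     [Acti┃│ 7 │ 8 │ 9 │ ÷ │   ┃··███·      
Company:    [    ┃├───┼───┼───┼───┤   ┃█····█      
Theme:      ( ) L┃│ 4 │ 5 │ 6 │ × │   ┃█·····      
Priority:   [Medi┃└───┴───┴───┴───┘   ┃·██·██      
                 ┗━━━━━━━━━━━━━━━━━━━━┛·█····      
                                  ┃█·█·██··██      
                                  ┃██·█·█····      


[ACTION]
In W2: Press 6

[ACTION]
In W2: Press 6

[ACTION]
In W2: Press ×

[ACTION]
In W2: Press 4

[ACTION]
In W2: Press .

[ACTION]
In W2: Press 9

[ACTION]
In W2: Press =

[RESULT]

━━━━━━━━━━━━━━━━━━━━━━━━━━━━━━━━━━┓━━━━━━━━━━━━━━━━
ormWidget                         ┃                
─────────────────┏━━━━━━━━━━━━━━━━━━━━┓────────────
Language:   ( ) E┃ Calculator         ┃            
Email:      [    ┠────────────────────┨····█·      
Plan:       (●) F┃               323.4┃·█···█      
Active:     [ ]  ┃┌───┬───┬───┬───┐   ┃█·████      
Status:     [Acti┃│ 7 │ 8 │ 9 │ ÷ │   ┃··███·      
Company:    [    ┃├───┼───┼───┼───┤   ┃█····█      
Theme:      ( ) L┃│ 4 │ 5 │ 6 │ × │   ┃█·····      
Priority:   [Medi┃└───┴───┴───┴───┘   ┃·██·██      
                 ┗━━━━━━━━━━━━━━━━━━━━┛·█····      
                                  ┃█·█·██··██      
                                  ┃██·█·█····      
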